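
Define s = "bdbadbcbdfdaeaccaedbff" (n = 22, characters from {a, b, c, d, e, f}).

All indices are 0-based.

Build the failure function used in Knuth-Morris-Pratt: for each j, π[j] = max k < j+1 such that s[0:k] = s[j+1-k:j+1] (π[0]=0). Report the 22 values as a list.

π[0] = 0
j=1 s[j]='d': π[1]=0 (border '')
j=2 s[j]='b': π[2]=1 (border 'b')
j=3 s[j]='a': k: 1→0; π[3]=0 (border '')
j=4 s[j]='d': π[4]=0 (border '')
j=5 s[j]='b': π[5]=1 (border 'b')
j=6 s[j]='c': k: 1→0; π[6]=0 (border '')
j=7 s[j]='b': π[7]=1 (border 'b')
j=8 s[j]='d': π[8]=2 (border 'bd')
j=9 s[j]='f': k: 2→0; π[9]=0 (border '')
j=10 s[j]='d': π[10]=0 (border '')
j=11 s[j]='a': π[11]=0 (border '')
j=12 s[j]='e': π[12]=0 (border '')
j=13 s[j]='a': π[13]=0 (border '')
j=14 s[j]='c': π[14]=0 (border '')
j=15 s[j]='c': π[15]=0 (border '')
j=16 s[j]='a': π[16]=0 (border '')
j=17 s[j]='e': π[17]=0 (border '')
j=18 s[j]='d': π[18]=0 (border '')
j=19 s[j]='b': π[19]=1 (border 'b')
j=20 s[j]='f': k: 1→0; π[20]=0 (border '')
j=21 s[j]='f': π[21]=0 (border '')

[0, 0, 1, 0, 0, 1, 0, 1, 2, 0, 0, 0, 0, 0, 0, 0, 0, 0, 0, 1, 0, 0]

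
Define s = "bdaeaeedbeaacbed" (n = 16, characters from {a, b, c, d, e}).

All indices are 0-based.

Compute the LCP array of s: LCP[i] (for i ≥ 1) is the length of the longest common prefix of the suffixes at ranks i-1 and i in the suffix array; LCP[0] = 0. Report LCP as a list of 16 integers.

[0, 1, 1, 2, 0, 1, 2, 0, 0, 1, 1, 0, 2, 1, 2, 1]

rank | idx | suffix
   0 |  10 | aacbed
   1 |  11 | acbed
   2 |   2 | aeaeedbeaacbed
   3 |   4 | aeedbeaacbed
   4 |   0 | bdaeaeedbeaacbed
   5 |   8 | beaacbed
   6 |  13 | bed
   7 |  12 | cbed
   8 |  15 | d
   9 |   1 | daeaeedbeaacbed
  10 |   7 | dbeaacbed
  11 |   9 | eaacbed
  12 |   3 | eaeedbeaacbed
  13 |  14 | ed
  14 |   6 | edbeaacbed
  15 |   5 | eedbeaacbed

SA = [10, 11, 2, 4, 0, 8, 13, 12, 15, 1, 7, 9, 3, 14, 6, 5]
[i] adj suffixes → lcp
  [1] 10/11 → 1 ('a')
  [2] 11/2 → 1 ('a')
  [3] 2/4 → 2 ('ae')
  [4] 4/0 → 0 ('')
  [5] 0/8 → 1 ('b')
  [6] 8/13 → 2 ('be')
  [7] 13/12 → 0 ('')
  [8] 12/15 → 0 ('')
  [9] 15/1 → 1 ('d')
  [10] 1/7 → 1 ('d')
  [11] 7/9 → 0 ('')
  [12] 9/3 → 2 ('ea')
  [13] 3/14 → 1 ('e')
  [14] 14/6 → 2 ('ed')
  [15] 6/5 → 1 ('e')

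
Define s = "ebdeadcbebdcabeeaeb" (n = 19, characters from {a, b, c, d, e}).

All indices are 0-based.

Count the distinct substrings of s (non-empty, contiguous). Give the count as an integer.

169

rank | idx | suffix
   0 |  12 | abeeaeb
   1 |   4 | adcbebdcabeeaeb
   2 |  16 | aeb
   3 |  18 | b
   4 |   9 | bdcabeeaeb
   5 |   1 | bdeadcbebdcabeeaeb
   6 |   7 | bebdcabeeaeb
   7 |  13 | beeaeb
   8 |  11 | cabeeaeb
   9 |   6 | cbebdcabeeaeb
  10 |  10 | dcabeeaeb
  11 |   5 | dcbebdcabeeaeb
  12 |   2 | deadcbebdcabeeaeb
  13 |   3 | eadcbebdcabeeaeb
  14 |  15 | eaeb
  15 |  17 | eb
  16 |   8 | ebdcabeeaeb
  17 |   0 | ebdeadcbebdcabeeaeb
  18 |  14 | eeaeb

SA = [12, 4, 16, 18, 9, 1, 7, 13, 11, 6, 10, 5, 2, 3, 15, 17, 8, 0, 14]
rank  pair      lcp
   1  s[12:],s[4:]  1  'a'
   2  s[4:],s[16:]  1  'a'
   3  s[16:],s[18:]  0  ''
   4  s[18:],s[9:]  1  'b'
   5  s[9:],s[1:]  2  'bd'
   6  s[1:],s[7:]  1  'b'
   7  s[7:],s[13:]  2  'be'
   8  s[13:],s[11:]  0  ''
   9  s[11:],s[6:]  1  'c'
  10  s[6:],s[10:]  0  ''
  11  s[10:],s[5:]  2  'dc'
  12  s[5:],s[2:]  1  'd'
  13  s[2:],s[3:]  0  ''
  14  s[3:],s[15:]  2  'ea'
  15  s[15:],s[17:]  1  'e'
  16  s[17:],s[8:]  2  'eb'
  17  s[8:],s[0:]  3  'ebd'
  18  s[0:],s[14:]  1  'e'

n(n+1)/2 = 19·20/2 = 190
Σ LCP = 0 + 1 + 1 + 0 + 1 + 2 + 1 + 2 + 0 + 1 + 0 + 2 + 1 + 0 + 2 + 1 + 2 + 3 + 1 = 21
distinct = 190 − 21 = 169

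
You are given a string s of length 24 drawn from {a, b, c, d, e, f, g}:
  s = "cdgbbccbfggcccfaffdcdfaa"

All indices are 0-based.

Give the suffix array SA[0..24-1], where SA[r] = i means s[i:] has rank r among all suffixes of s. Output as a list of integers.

[23, 22, 15, 3, 4, 7, 6, 5, 11, 12, 19, 0, 13, 18, 20, 1, 21, 14, 17, 16, 8, 2, 10, 9]

rank | idx | suffix
   0 |  23 | a
   1 |  22 | aa
   2 |  15 | affdcdfaa
   3 |   3 | bbccbfggcccfaffdcdfaa
   4 |   4 | bccbfggcccfaffdcdfaa
   5 |   7 | bfggcccfaffdcdfaa
   6 |   6 | cbfggcccfaffdcdfaa
   7 |   5 | ccbfggcccfaffdcdfaa
   8 |  11 | cccfaffdcdfaa
   9 |  12 | ccfaffdcdfaa
  10 |  19 | cdfaa
  11 |   0 | cdgbbccbfggcccfaffdcdfaa
  12 |  13 | cfaffdcdfaa
  13 |  18 | dcdfaa
  14 |  20 | dfaa
  15 |   1 | dgbbccbfggcccfaffdcdfaa
  16 |  21 | faa
  17 |  14 | faffdcdfaa
  18 |  17 | fdcdfaa
  19 |  16 | ffdcdfaa
  20 |   8 | fggcccfaffdcdfaa
  21 |   2 | gbbccbfggcccfaffdcdfaa
  22 |  10 | gcccfaffdcdfaa
  23 |   9 | ggcccfaffdcdfaa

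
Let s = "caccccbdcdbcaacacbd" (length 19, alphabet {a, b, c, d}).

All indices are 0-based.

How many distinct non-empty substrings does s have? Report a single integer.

164

rank→(start, suffix):
  0 → (12, 'aacacbd')
  1 → (13, 'acacbd')
  2 → (15, 'acbd')
  3 → (1, 'accccbdcdbcaacacbd')
  4 → (10, 'bcaacacbd')
  5 → (17, 'bd')
  6 → (6, 'bdcdbcaacacbd')
  7 → (11, 'caacacbd')
  8 → (14, 'cacbd')
  9 → (0, 'caccccbdcdbcaacacbd')
  10 → (16, 'cbd')
  11 → (5, 'cbdcdbcaacacbd')
  12 → (4, 'ccbdcdbcaacacbd')
  13 → (3, 'cccbdcdbcaacacbd')
  14 → (2, 'ccccbdcdbcaacacbd')
  15 → (8, 'cdbcaacacbd')
  16 → (18, 'd')
  17 → (9, 'dbcaacacbd')
  18 → (7, 'dcdbcaacacbd')

SA = [12, 13, 15, 1, 10, 17, 6, 11, 14, 0, 16, 5, 4, 3, 2, 8, 18, 9, 7]
i: (SA[i-1],SA[i]) lcp shared
  1: (12,13) 1 'a'
  2: (13,15) 2 'ac'
  3: (15,1) 2 'ac'
  4: (1,10) 0 ''
  5: (10,17) 1 'b'
  6: (17,6) 2 'bd'
  7: (6,11) 0 ''
  8: (11,14) 2 'ca'
  9: (14,0) 3 'cac'
  10: (0,16) 1 'c'
  11: (16,5) 3 'cbd'
  12: (5,4) 1 'c'
  13: (4,3) 2 'cc'
  14: (3,2) 3 'ccc'
  15: (2,8) 1 'c'
  16: (8,18) 0 ''
  17: (18,9) 1 'd'
  18: (9,7) 1 'd'

n(n+1)/2 = 19·20/2 = 190
Σ LCP = 0 + 1 + 2 + 2 + 0 + 1 + 2 + 0 + 2 + 3 + 1 + 3 + 1 + 2 + 3 + 1 + 0 + 1 + 1 = 26
distinct = 190 − 26 = 164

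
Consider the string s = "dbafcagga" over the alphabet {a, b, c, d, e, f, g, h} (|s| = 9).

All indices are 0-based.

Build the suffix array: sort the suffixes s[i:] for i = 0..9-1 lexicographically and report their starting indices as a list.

[8, 2, 5, 1, 4, 0, 3, 7, 6]

rank | idx | suffix
   0 |   8 | a
   1 |   2 | afcagga
   2 |   5 | agga
   3 |   1 | bafcagga
   4 |   4 | cagga
   5 |   0 | dbafcagga
   6 |   3 | fcagga
   7 |   7 | ga
   8 |   6 | gga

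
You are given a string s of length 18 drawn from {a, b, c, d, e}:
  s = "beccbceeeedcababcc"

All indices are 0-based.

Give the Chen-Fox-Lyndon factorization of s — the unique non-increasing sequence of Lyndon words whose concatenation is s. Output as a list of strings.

["becc", "bceeeedc", "ababcc"]

emit factor 1: 'becc' (i=0, period=4)
emit factor 2: 'bceeeedc' (i=4, period=8)
emit factor 3: 'ababcc' (i=12, period=6)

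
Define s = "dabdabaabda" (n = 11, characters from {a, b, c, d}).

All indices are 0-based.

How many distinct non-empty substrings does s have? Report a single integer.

49

rank | idx | suffix
   0 |  10 | a
   1 |   6 | aabda
   2 |   4 | abaabda
   3 |   7 | abda
   4 |   1 | abdabaabda
   5 |   5 | baabda
   6 |   8 | bda
   7 |   2 | bdabaabda
   8 |   9 | da
   9 |   3 | dabaabda
  10 |   0 | dabdabaabda

SA = [10, 6, 4, 7, 1, 5, 8, 2, 9, 3, 0]
[i] adj suffixes → lcp
  [1] 10/6 → 1 ('a')
  [2] 6/4 → 1 ('a')
  [3] 4/7 → 2 ('ab')
  [4] 7/1 → 4 ('abda')
  [5] 1/5 → 0 ('')
  [6] 5/8 → 1 ('b')
  [7] 8/2 → 3 ('bda')
  [8] 2/9 → 0 ('')
  [9] 9/3 → 2 ('da')
  [10] 3/0 → 3 ('dab')

n(n+1)/2 = 11·12/2 = 66
Σ LCP = 0 + 1 + 1 + 2 + 4 + 0 + 1 + 3 + 0 + 2 + 3 = 17
distinct = 66 − 17 = 49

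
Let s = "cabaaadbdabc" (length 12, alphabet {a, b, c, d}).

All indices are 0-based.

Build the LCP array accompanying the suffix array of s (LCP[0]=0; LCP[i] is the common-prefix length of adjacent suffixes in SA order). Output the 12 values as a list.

[0, 2, 1, 2, 1, 0, 1, 1, 0, 1, 0, 1]

sorted suffixes:
  #0 SA[0]=3  'aaadbdabc'
  #1 SA[1]=4  'aadbdabc'
  #2 SA[2]=1  'abaaadbdabc'
  #3 SA[3]=9  'abc'
  #4 SA[4]=5  'adbdabc'
  #5 SA[5]=2  'baaadbdabc'
  #6 SA[6]=10  'bc'
  #7 SA[7]=7  'bdabc'
  #8 SA[8]=11  'c'
  #9 SA[9]=0  'cabaaadbdabc'
  #10 SA[10]=8  'dabc'
  #11 SA[11]=6  'dbdabc'

SA = [3, 4, 1, 9, 5, 2, 10, 7, 11, 0, 8, 6]
[i] adj suffixes → lcp
  [1] 3/4 → 2 ('aa')
  [2] 4/1 → 1 ('a')
  [3] 1/9 → 2 ('ab')
  [4] 9/5 → 1 ('a')
  [5] 5/2 → 0 ('')
  [6] 2/10 → 1 ('b')
  [7] 10/7 → 1 ('b')
  [8] 7/11 → 0 ('')
  [9] 11/0 → 1 ('c')
  [10] 0/8 → 0 ('')
  [11] 8/6 → 1 ('d')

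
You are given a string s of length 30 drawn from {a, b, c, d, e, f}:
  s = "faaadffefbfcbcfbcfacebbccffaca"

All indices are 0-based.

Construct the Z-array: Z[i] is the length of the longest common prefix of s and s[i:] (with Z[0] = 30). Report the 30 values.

Z[0]=30
i=1: outside box; Z[1]=0
i=2: outside box; Z[2]=0
i=3: outside box; Z[3]=0
i=4: outside box; Z[4]=0
i=5: outside box; Z[5]=1 extend→box=[5,6)
i=6: outside box; Z[6]=1 extend→box=[6,7)
i=7: outside box; Z[7]=0
i=8: outside box; Z[8]=1 extend→box=[8,9)
i=9: outside box; Z[9]=0
i=10: outside box; Z[10]=1 extend→box=[10,11)
i=11: outside box; Z[11]=0
i=12: outside box; Z[12]=0
i=13: outside box; Z[13]=0
i=14: outside box; Z[14]=1 extend→box=[14,15)
i=15: outside box; Z[15]=0
i=16: outside box; Z[16]=0
i=17: outside box; Z[17]=2 extend→box=[17,19)
i=18: min(r-i=1, Z[1]=0)=0; Z[18]=0
i=19: outside box; Z[19]=0
i=20: outside box; Z[20]=0
i=21: outside box; Z[21]=0
i=22: outside box; Z[22]=0
i=23: outside box; Z[23]=0
i=24: outside box; Z[24]=0
i=25: outside box; Z[25]=1 extend→box=[25,26)
i=26: outside box; Z[26]=2 extend→box=[26,28)
i=27: min(r-i=1, Z[1]=0)=0; Z[27]=0
i=28: outside box; Z[28]=0
i=29: outside box; Z[29]=0

[30, 0, 0, 0, 0, 1, 1, 0, 1, 0, 1, 0, 0, 0, 1, 0, 0, 2, 0, 0, 0, 0, 0, 0, 0, 1, 2, 0, 0, 0]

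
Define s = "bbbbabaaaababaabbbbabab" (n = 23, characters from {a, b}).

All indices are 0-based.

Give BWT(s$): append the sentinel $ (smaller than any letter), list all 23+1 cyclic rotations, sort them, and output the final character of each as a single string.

rank  rotation                  last
    0  $bbbbabaaaababaabbbbabab  b
    1  aaaababaabbbbabab$bbbbab  b
    2  aaababaabbbbabab$bbbbaba  a
    3  aababaabbbbabab$bbbbabaa  a
    4  aabbbbabab$bbbbabaaaabab  b
    5  ab$bbbbabaaaababaabbbbab  b
    6  abaaaababaabbbbabab$bbbb  b
    7  abaabbbbabab$bbbbabaaaab  b
    8  abab$bbbbabaaaababaabbbb  b
    9  ababaabbbbabab$bbbbabaaa  a
   10  abbbbabab$bbbbabaaaababa  a
   11  b$bbbbabaaaababaabbbbaba  a
   12  baaaababaabbbbabab$bbbba  a
   13  baabbbbabab$bbbbabaaaaba  a
   14  bab$bbbbabaaaababaabbbba  a
   15  babaaaababaabbbbabab$bbb  b
   16  babaabbbbabab$bbbbabaaaa  a
   17  babab$bbbbabaaaababaabbb  b
   18  bbabaaaababaabbbbabab$bb  b
   19  bbabab$bbbbabaaaababaabb  b
   20  bbbabaaaababaabbbbabab$b  b
   21  bbbabab$bbbbabaaaababaab  b
   22  bbbbabaaaababaabbbbabab$  $
   23  bbbbabab$bbbbabaaaababaa  a

bbaabbbbbaaaaaababbbbb$a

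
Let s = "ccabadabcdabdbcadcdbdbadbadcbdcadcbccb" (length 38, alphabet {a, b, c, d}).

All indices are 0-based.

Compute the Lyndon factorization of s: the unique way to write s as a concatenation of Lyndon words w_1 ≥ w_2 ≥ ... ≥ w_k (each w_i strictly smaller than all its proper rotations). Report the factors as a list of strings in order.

["c", "c", "abadabcdabdbcadcdbdbadbadcbdcadcbccb"]

emit factor 1: 'c' (i=0, period=1)
emit factor 2: 'c' (i=1, period=1)
emit factor 3: 'abadabcdabdbcadcdbdbadbadcbdcadcbccb' (i=2, period=36)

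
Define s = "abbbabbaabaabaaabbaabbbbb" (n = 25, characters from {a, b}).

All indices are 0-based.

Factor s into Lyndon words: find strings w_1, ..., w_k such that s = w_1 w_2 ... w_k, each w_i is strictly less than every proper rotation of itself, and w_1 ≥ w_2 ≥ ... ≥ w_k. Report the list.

emit factor 1: 'abbb' (i=0, period=4)
emit factor 2: 'abb' (i=4, period=3)
emit factor 3: 'aab' (i=7, period=3)
emit factor 4: 'aab' (i=10, period=3)
emit factor 5: 'aaabbaabbbbb' (i=13, period=12)

["abbb", "abb", "aab", "aab", "aaabbaabbbbb"]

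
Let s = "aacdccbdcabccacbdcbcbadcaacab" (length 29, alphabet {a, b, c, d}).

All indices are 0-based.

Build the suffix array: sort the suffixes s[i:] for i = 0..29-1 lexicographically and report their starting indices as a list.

rank→(start, suffix):
  0 → (24, 'aacab')
  1 → (0, 'aacdccbdcabccacbdcbcbadcaacab')
  2 → (27, 'ab')
  3 → (9, 'abccacbdcbcbadcaacab')
  4 → (25, 'acab')
  5 → (13, 'acbdcbcbadcaacab')
  6 → (1, 'acdccbdcabccacbdcbcbadcaacab')
  7 → (21, 'adcaacab')
  8 → (28, 'b')
  9 → (20, 'badcaacab')
  10 → (18, 'bcbadcaacab')
  11 → (10, 'bccacbdcbcbadcaacab')
  12 → (6, 'bdcabccacbdcbcbadcaacab')
  13 → (15, 'bdcbcbadcaacab')
  14 → (23, 'caacab')
  15 → (26, 'cab')
  16 → (8, 'cabccacbdcbcbadcaacab')
  17 → (12, 'cacbdcbcbadcaacab')
  18 → (19, 'cbadcaacab')
  19 → (17, 'cbcbadcaacab')
  20 → (5, 'cbdcabccacbdcbcbadcaacab')
  21 → (14, 'cbdcbcbadcaacab')
  22 → (11, 'ccacbdcbcbadcaacab')
  23 → (4, 'ccbdcabccacbdcbcbadcaacab')
  24 → (2, 'cdccbdcabccacbdcbcbadcaacab')
  25 → (22, 'dcaacab')
  26 → (7, 'dcabccacbdcbcbadcaacab')
  27 → (16, 'dcbcbadcaacab')
  28 → (3, 'dccbdcabccacbdcbcbadcaacab')

[24, 0, 27, 9, 25, 13, 1, 21, 28, 20, 18, 10, 6, 15, 23, 26, 8, 12, 19, 17, 5, 14, 11, 4, 2, 22, 7, 16, 3]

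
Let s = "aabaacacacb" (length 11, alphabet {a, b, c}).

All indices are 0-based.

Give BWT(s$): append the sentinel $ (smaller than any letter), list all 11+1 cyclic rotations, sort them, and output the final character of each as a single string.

rank  rotation      last
    0  $aabaacacacb  b
    1  aabaacacacb$  $
    2  aacacacb$aab  b
    3  abaacacacb$a  a
    4  acacacb$aaba  a
    5  acacb$aabaac  c
    6  acb$aabaacac  c
    7  b$aabaacacac  c
    8  baacacacb$aa  a
    9  cacacb$aabaa  a
   10  cacb$aabaaca  a
   11  cb$aabaacaca  a

b$baacccaaaa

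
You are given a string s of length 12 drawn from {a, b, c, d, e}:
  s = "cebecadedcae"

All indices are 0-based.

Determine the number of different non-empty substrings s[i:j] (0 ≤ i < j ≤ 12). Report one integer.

sorted suffixes:
  #0 SA[0]=5  'adedcae'
  #1 SA[1]=10  'ae'
  #2 SA[2]=2  'becadedcae'
  #3 SA[3]=4  'cadedcae'
  #4 SA[4]=9  'cae'
  #5 SA[5]=0  'cebecadedcae'
  #6 SA[6]=8  'dcae'
  #7 SA[7]=6  'dedcae'
  #8 SA[8]=11  'e'
  #9 SA[9]=1  'ebecadedcae'
  #10 SA[10]=3  'ecadedcae'
  #11 SA[11]=7  'edcae'

SA = [5, 10, 2, 4, 9, 0, 8, 6, 11, 1, 3, 7]
[i] adj suffixes → lcp
  [1] 5/10 → 1 ('a')
  [2] 10/2 → 0 ('')
  [3] 2/4 → 0 ('')
  [4] 4/9 → 2 ('ca')
  [5] 9/0 → 1 ('c')
  [6] 0/8 → 0 ('')
  [7] 8/6 → 1 ('d')
  [8] 6/11 → 0 ('')
  [9] 11/1 → 1 ('e')
  [10] 1/3 → 1 ('e')
  [11] 3/7 → 1 ('e')

n(n+1)/2 = 12·13/2 = 78
Σ LCP = 0 + 1 + 0 + 0 + 2 + 1 + 0 + 1 + 0 + 1 + 1 + 1 = 8
distinct = 78 − 8 = 70

70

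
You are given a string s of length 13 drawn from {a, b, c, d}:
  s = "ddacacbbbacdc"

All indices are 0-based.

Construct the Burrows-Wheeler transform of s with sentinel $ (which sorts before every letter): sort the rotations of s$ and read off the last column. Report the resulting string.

cdcbbbcdaaadc$

rank  rotation        last
    0  $ddacacbbbacdc  c
    1  acacbbbacdc$dd  d
    2  acbbbacdc$ddac  c
    3  acdc$ddacacbbb  b
    4  bacdc$ddacacbb  b
    5  bbacdc$ddacacb  b
    6  bbbacdc$ddacac  c
    7  c$ddacacbbbacd  d
    8  cacbbbacdc$dda  a
    9  cbbbacdc$ddaca  a
   10  cdc$ddacacbbba  a
   11  dacacbbbacdc$d  d
   12  dc$ddacacbbbac  c
   13  ddacacbbbacdc$  $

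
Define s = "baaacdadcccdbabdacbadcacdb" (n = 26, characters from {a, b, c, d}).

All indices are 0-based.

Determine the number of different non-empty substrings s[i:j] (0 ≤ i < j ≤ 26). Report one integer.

314

sorted suffixes:
  #0 SA[0]=1  'aaacdadcccdbabdacbadcacdb'
  #1 SA[1]=2  'aacdadcccdbabdacbadcacdb'
  #2 SA[2]=13  'abdacbadcacdb'
  #3 SA[3]=16  'acbadcacdb'
  #4 SA[4]=3  'acdadcccdbabdacbadcacdb'
  #5 SA[5]=22  'acdb'
  #6 SA[6]=19  'adcacdb'
  #7 SA[7]=6  'adcccdbabdacbadcacdb'
  #8 SA[8]=25  'b'
  #9 SA[9]=0  'baaacdadcccdbabdacbadcacdb'
  #10 SA[10]=12  'babdacbadcacdb'
  #11 SA[11]=18  'badcacdb'
  #12 SA[12]=14  'bdacbadcacdb'
  #13 SA[13]=21  'cacdb'
  #14 SA[14]=17  'cbadcacdb'
  #15 SA[15]=8  'cccdbabdacbadcacdb'
  #16 SA[16]=9  'ccdbabdacbadcacdb'
  #17 SA[17]=4  'cdadcccdbabdacbadcacdb'
  #18 SA[18]=23  'cdb'
  #19 SA[19]=10  'cdbabdacbadcacdb'
  #20 SA[20]=15  'dacbadcacdb'
  #21 SA[21]=5  'dadcccdbabdacbadcacdb'
  #22 SA[22]=24  'db'
  #23 SA[23]=11  'dbabdacbadcacdb'
  #24 SA[24]=20  'dcacdb'
  #25 SA[25]=7  'dcccdbabdacbadcacdb'

SA = [1, 2, 13, 16, 3, 22, 19, 6, 25, 0, 12, 18, 14, 21, 17, 8, 9, 4, 23, 10, 15, 5, 24, 11, 20, 7]
rank  pair      lcp
   1  s[1:],s[2:]  2  'aa'
   2  s[2:],s[13:]  1  'a'
   3  s[13:],s[16:]  1  'a'
   4  s[16:],s[3:]  2  'ac'
   5  s[3:],s[22:]  3  'acd'
   6  s[22:],s[19:]  1  'a'
   7  s[19:],s[6:]  3  'adc'
   8  s[6:],s[25:]  0  ''
   9  s[25:],s[0:]  1  'b'
  10  s[0:],s[12:]  2  'ba'
  11  s[12:],s[18:]  2  'ba'
  12  s[18:],s[14:]  1  'b'
  13  s[14:],s[21:]  0  ''
  14  s[21:],s[17:]  1  'c'
  15  s[17:],s[8:]  1  'c'
  16  s[8:],s[9:]  2  'cc'
  17  s[9:],s[4:]  1  'c'
  18  s[4:],s[23:]  2  'cd'
  19  s[23:],s[10:]  3  'cdb'
  20  s[10:],s[15:]  0  ''
  21  s[15:],s[5:]  2  'da'
  22  s[5:],s[24:]  1  'd'
  23  s[24:],s[11:]  2  'db'
  24  s[11:],s[20:]  1  'd'
  25  s[20:],s[7:]  2  'dc'

n(n+1)/2 = 26·27/2 = 351
Σ LCP = 0 + 2 + 1 + 1 + 2 + 3 + 1 + 3 + 0 + 1 + 2 + 2 + 1 + 0 + 1 + 1 + 2 + 1 + 2 + 3 + 0 + 2 + 1 + 2 + 1 + 2 = 37
distinct = 351 − 37 = 314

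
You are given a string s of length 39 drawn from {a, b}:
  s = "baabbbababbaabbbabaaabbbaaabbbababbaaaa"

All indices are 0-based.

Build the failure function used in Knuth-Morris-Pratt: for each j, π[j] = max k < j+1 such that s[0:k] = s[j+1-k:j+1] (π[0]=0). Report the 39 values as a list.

[0, 0, 0, 1, 1, 1, 2, 1, 2, 1, 1, 2, 3, 4, 5, 6, 7, 8, 9, 3, 0, 1, 1, 1, 2, 3, 0, 1, 1, 1, 2, 1, 2, 1, 1, 2, 3, 0, 0]

π[0] = 0
j=1 s[j]='a': π[1]=0 (border '')
j=2 s[j]='a': π[2]=0 (border '')
j=3 s[j]='b': π[3]=1 (border 'b')
j=4 s[j]='b': k: 1→0; π[4]=1 (border 'b')
j=5 s[j]='b': k: 1→0; π[5]=1 (border 'b')
j=6 s[j]='a': π[6]=2 (border 'ba')
j=7 s[j]='b': k: 2→0; π[7]=1 (border 'b')
j=8 s[j]='a': π[8]=2 (border 'ba')
j=9 s[j]='b': k: 2→0; π[9]=1 (border 'b')
j=10 s[j]='b': k: 1→0; π[10]=1 (border 'b')
j=11 s[j]='a': π[11]=2 (border 'ba')
j=12 s[j]='a': π[12]=3 (border 'baa')
j=13 s[j]='b': π[13]=4 (border 'baab')
j=14 s[j]='b': π[14]=5 (border 'baabb')
j=15 s[j]='b': π[15]=6 (border 'baabbb')
j=16 s[j]='a': π[16]=7 (border 'baabbba')
j=17 s[j]='b': π[17]=8 (border 'baabbbab')
j=18 s[j]='a': π[18]=9 (border 'baabbbaba')
j=19 s[j]='a': k: 9→2; π[19]=3 (border 'baa')
j=20 s[j]='a': k: 3→0; π[20]=0 (border '')
j=21 s[j]='b': π[21]=1 (border 'b')
j=22 s[j]='b': k: 1→0; π[22]=1 (border 'b')
j=23 s[j]='b': k: 1→0; π[23]=1 (border 'b')
j=24 s[j]='a': π[24]=2 (border 'ba')
j=25 s[j]='a': π[25]=3 (border 'baa')
j=26 s[j]='a': k: 3→0; π[26]=0 (border '')
j=27 s[j]='b': π[27]=1 (border 'b')
j=28 s[j]='b': k: 1→0; π[28]=1 (border 'b')
j=29 s[j]='b': k: 1→0; π[29]=1 (border 'b')
j=30 s[j]='a': π[30]=2 (border 'ba')
j=31 s[j]='b': k: 2→0; π[31]=1 (border 'b')
j=32 s[j]='a': π[32]=2 (border 'ba')
j=33 s[j]='b': k: 2→0; π[33]=1 (border 'b')
j=34 s[j]='b': k: 1→0; π[34]=1 (border 'b')
j=35 s[j]='a': π[35]=2 (border 'ba')
j=36 s[j]='a': π[36]=3 (border 'baa')
j=37 s[j]='a': k: 3→0; π[37]=0 (border '')
j=38 s[j]='a': π[38]=0 (border '')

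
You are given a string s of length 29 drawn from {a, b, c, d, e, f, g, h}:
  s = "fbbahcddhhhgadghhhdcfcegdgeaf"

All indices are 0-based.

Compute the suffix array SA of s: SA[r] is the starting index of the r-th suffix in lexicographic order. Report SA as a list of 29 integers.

rank | idx | suffix
   0 |  12 | adghhhdcfcegdgeaf
   1 |  27 | af
   2 |   3 | ahcddhhhgadghhhdcfcegdgeaf
   3 |   2 | bahcddhhhgadghhhdcfcegdgeaf
   4 |   1 | bbahcddhhhgadghhhdcfcegdgeaf
   5 |   5 | cddhhhgadghhhdcfcegdgeaf
   6 |  21 | cegdgeaf
   7 |  19 | cfcegdgeaf
   8 |  18 | dcfcegdgeaf
   9 |   6 | ddhhhgadghhhdcfcegdgeaf
  10 |  24 | dgeaf
  11 |  13 | dghhhdcfcegdgeaf
  12 |   7 | dhhhgadghhhdcfcegdgeaf
  13 |  26 | eaf
  14 |  22 | egdgeaf
  15 |  28 | f
  16 |   0 | fbbahcddhhhgadghhhdcfcegdgeaf
  17 |  20 | fcegdgeaf
  18 |  11 | gadghhhdcfcegdgeaf
  19 |  23 | gdgeaf
  20 |  25 | geaf
  21 |  14 | ghhhdcfcegdgeaf
  22 |   4 | hcddhhhgadghhhdcfcegdgeaf
  23 |  17 | hdcfcegdgeaf
  24 |  10 | hgadghhhdcfcegdgeaf
  25 |  16 | hhdcfcegdgeaf
  26 |   9 | hhgadghhhdcfcegdgeaf
  27 |  15 | hhhdcfcegdgeaf
  28 |   8 | hhhgadghhhdcfcegdgeaf

[12, 27, 3, 2, 1, 5, 21, 19, 18, 6, 24, 13, 7, 26, 22, 28, 0, 20, 11, 23, 25, 14, 4, 17, 10, 16, 9, 15, 8]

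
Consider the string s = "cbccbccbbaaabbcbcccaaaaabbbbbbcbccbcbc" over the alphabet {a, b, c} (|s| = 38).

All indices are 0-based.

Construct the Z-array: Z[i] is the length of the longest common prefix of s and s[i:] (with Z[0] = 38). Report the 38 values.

[38, 0, 1, 5, 0, 1, 2, 0, 0, 0, 0, 0, 0, 0, 4, 0, 1, 1, 1, 0, 0, 0, 0, 0, 0, 0, 0, 0, 0, 0, 6, 0, 1, 3, 0, 3, 0, 1]

Z[0]=38
i=1: i≥r, start 0; Z[1]=0
i=2: i≥r, start 0; Z[2]=1 extend→box=[2,3)
i=3: i≥r, start 0; Z[3]=5 extend→box=[3,8)
i=4: min(r-i=4, Z[1]=0)=0; Z[4]=0
i=5: min(r-i=3, Z[2]=1)=1; Z[5]=1
i=6: min(r-i=2, Z[3]=5)=2; Z[6]=2
i=7: min(r-i=1, Z[4]=0)=0; Z[7]=0
i=8: i≥r, start 0; Z[8]=0
i=9: i≥r, start 0; Z[9]=0
i=10: i≥r, start 0; Z[10]=0
i=11: i≥r, start 0; Z[11]=0
i=12: i≥r, start 0; Z[12]=0
i=13: i≥r, start 0; Z[13]=0
i=14: i≥r, start 0; Z[14]=4 extend→box=[14,18)
i=15: min(r-i=3, Z[1]=0)=0; Z[15]=0
i=16: min(r-i=2, Z[2]=1)=1; Z[16]=1
i=17: min(r-i=1, Z[3]=5)=1; Z[17]=1
i=18: i≥r, start 0; Z[18]=1 extend→box=[18,19)
i=19: i≥r, start 0; Z[19]=0
i=20: i≥r, start 0; Z[20]=0
i=21: i≥r, start 0; Z[21]=0
i=22: i≥r, start 0; Z[22]=0
i=23: i≥r, start 0; Z[23]=0
i=24: i≥r, start 0; Z[24]=0
i=25: i≥r, start 0; Z[25]=0
i=26: i≥r, start 0; Z[26]=0
i=27: i≥r, start 0; Z[27]=0
i=28: i≥r, start 0; Z[28]=0
i=29: i≥r, start 0; Z[29]=0
i=30: i≥r, start 0; Z[30]=6 extend→box=[30,36)
i=31: min(r-i=5, Z[1]=0)=0; Z[31]=0
i=32: min(r-i=4, Z[2]=1)=1; Z[32]=1
i=33: min(r-i=3, Z[3]=5)=3; Z[33]=3
i=34: min(r-i=2, Z[4]=0)=0; Z[34]=0
i=35: min(r-i=1, Z[5]=1)=1; Z[35]=3 extend→box=[35,38)
i=36: min(r-i=2, Z[1]=0)=0; Z[36]=0
i=37: min(r-i=1, Z[2]=1)=1; Z[37]=1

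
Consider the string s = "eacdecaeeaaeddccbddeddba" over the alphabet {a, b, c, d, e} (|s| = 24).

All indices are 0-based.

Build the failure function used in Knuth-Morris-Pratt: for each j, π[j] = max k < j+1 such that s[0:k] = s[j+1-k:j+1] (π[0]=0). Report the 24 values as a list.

π[0] = 0
j=1 s[j]='a': π[1]=0 (border '')
j=2 s[j]='c': π[2]=0 (border '')
j=3 s[j]='d': π[3]=0 (border '')
j=4 s[j]='e': π[4]=1 (border 'e')
j=5 s[j]='c': k: 1→0; π[5]=0 (border '')
j=6 s[j]='a': π[6]=0 (border '')
j=7 s[j]='e': π[7]=1 (border 'e')
j=8 s[j]='e': k: 1→0; π[8]=1 (border 'e')
j=9 s[j]='a': π[9]=2 (border 'ea')
j=10 s[j]='a': k: 2→0; π[10]=0 (border '')
j=11 s[j]='e': π[11]=1 (border 'e')
j=12 s[j]='d': k: 1→0; π[12]=0 (border '')
j=13 s[j]='d': π[13]=0 (border '')
j=14 s[j]='c': π[14]=0 (border '')
j=15 s[j]='c': π[15]=0 (border '')
j=16 s[j]='b': π[16]=0 (border '')
j=17 s[j]='d': π[17]=0 (border '')
j=18 s[j]='d': π[18]=0 (border '')
j=19 s[j]='e': π[19]=1 (border 'e')
j=20 s[j]='d': k: 1→0; π[20]=0 (border '')
j=21 s[j]='d': π[21]=0 (border '')
j=22 s[j]='b': π[22]=0 (border '')
j=23 s[j]='a': π[23]=0 (border '')

[0, 0, 0, 0, 1, 0, 0, 1, 1, 2, 0, 1, 0, 0, 0, 0, 0, 0, 0, 1, 0, 0, 0, 0]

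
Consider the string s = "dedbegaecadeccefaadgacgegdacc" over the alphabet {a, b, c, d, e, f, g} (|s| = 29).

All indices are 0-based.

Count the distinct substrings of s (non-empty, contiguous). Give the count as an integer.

406

rank→(start, suffix):
  0 → (16, 'aadgacgegdacc')
  1 → (26, 'acc')
  2 → (20, 'acgegdacc')
  3 → (9, 'adeccefaadgacgegdacc')
  4 → (17, 'adgacgegdacc')
  5 → (6, 'aecadeccefaadgacgegdacc')
  6 → (3, 'begaecadeccefaadgacgegdacc')
  7 → (28, 'c')
  8 → (8, 'cadeccefaadgacgegdacc')
  9 → (27, 'cc')
  10 → (12, 'ccefaadgacgegdacc')
  11 → (13, 'cefaadgacgegdacc')
  12 → (21, 'cgegdacc')
  13 → (25, 'dacc')
  14 → (2, 'dbegaecadeccefaadgacgegdacc')
  15 → (10, 'deccefaadgacgegdacc')
  16 → (0, 'dedbegaecadeccefaadgacgegdacc')
  17 → (18, 'dgacgegdacc')
  18 → (7, 'ecadeccefaadgacgegdacc')
  19 → (11, 'eccefaadgacgegdacc')
  20 → (1, 'edbegaecadeccefaadgacgegdacc')
  21 → (14, 'efaadgacgegdacc')
  22 → (4, 'egaecadeccefaadgacgegdacc')
  23 → (23, 'egdacc')
  24 → (15, 'faadgacgegdacc')
  25 → (19, 'gacgegdacc')
  26 → (5, 'gaecadeccefaadgacgegdacc')
  27 → (24, 'gdacc')
  28 → (22, 'gegdacc')

SA = [16, 26, 20, 9, 17, 6, 3, 28, 8, 27, 12, 13, 21, 25, 2, 10, 0, 18, 7, 11, 1, 14, 4, 23, 15, 19, 5, 24, 22]
rank  pair      lcp
   1  s[16:],s[26:]  1  'a'
   2  s[26:],s[20:]  2  'ac'
   3  s[20:],s[9:]  1  'a'
   4  s[9:],s[17:]  2  'ad'
   5  s[17:],s[6:]  1  'a'
   6  s[6:],s[3:]  0  ''
   7  s[3:],s[28:]  0  ''
   8  s[28:],s[8:]  1  'c'
   9  s[8:],s[27:]  1  'c'
  10  s[27:],s[12:]  2  'cc'
  11  s[12:],s[13:]  1  'c'
  12  s[13:],s[21:]  1  'c'
  13  s[21:],s[25:]  0  ''
  14  s[25:],s[2:]  1  'd'
  15  s[2:],s[10:]  1  'd'
  16  s[10:],s[0:]  2  'de'
  17  s[0:],s[18:]  1  'd'
  18  s[18:],s[7:]  0  ''
  19  s[7:],s[11:]  2  'ec'
  20  s[11:],s[1:]  1  'e'
  21  s[1:],s[14:]  1  'e'
  22  s[14:],s[4:]  1  'e'
  23  s[4:],s[23:]  2  'eg'
  24  s[23:],s[15:]  0  ''
  25  s[15:],s[19:]  0  ''
  26  s[19:],s[5:]  2  'ga'
  27  s[5:],s[24:]  1  'g'
  28  s[24:],s[22:]  1  'g'

n(n+1)/2 = 29·30/2 = 435
Σ LCP = 0 + 1 + 2 + 1 + 2 + 1 + 0 + 0 + 1 + 1 + 2 + 1 + 1 + 0 + 1 + 1 + 2 + 1 + 0 + 2 + 1 + 1 + 1 + 2 + 0 + 0 + 2 + 1 + 1 = 29
distinct = 435 − 29 = 406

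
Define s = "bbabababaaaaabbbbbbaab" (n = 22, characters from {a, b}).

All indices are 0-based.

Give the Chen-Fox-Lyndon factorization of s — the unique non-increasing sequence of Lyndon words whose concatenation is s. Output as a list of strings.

["b", "b", "ab", "ab", "ab", "aaaaabbbbbbaab"]

emit factor 1: 'b' (i=0, period=1)
emit factor 2: 'b' (i=1, period=1)
emit factor 3: 'ab' (i=2, period=2)
emit factor 4: 'ab' (i=4, period=2)
emit factor 5: 'ab' (i=6, period=2)
emit factor 6: 'aaaaabbbbbbaab' (i=8, period=14)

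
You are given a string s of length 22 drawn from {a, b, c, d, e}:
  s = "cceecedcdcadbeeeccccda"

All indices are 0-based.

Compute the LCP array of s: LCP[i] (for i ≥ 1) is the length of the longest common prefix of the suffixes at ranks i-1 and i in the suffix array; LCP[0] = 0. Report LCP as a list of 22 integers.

[0, 1, 0, 0, 1, 3, 2, 2, 1, 2, 1, 2, 0, 1, 1, 2, 0, 2, 1, 1, 3, 2]

sorted suffixes:
  #0 SA[0]=21  'a'
  #1 SA[1]=10  'adbeeeccccda'
  #2 SA[2]=12  'beeeccccda'
  #3 SA[3]=9  'cadbeeeccccda'
  #4 SA[4]=16  'ccccda'
  #5 SA[5]=17  'cccda'
  #6 SA[6]=18  'ccda'
  #7 SA[7]=0  'cceecedcdcadbeeeccccda'
  #8 SA[8]=19  'cda'
  #9 SA[9]=7  'cdcadbeeeccccda'
  #10 SA[10]=4  'cedcdcadbeeeccccda'
  #11 SA[11]=1  'ceecedcdcadbeeeccccda'
  #12 SA[12]=20  'da'
  #13 SA[13]=11  'dbeeeccccda'
  #14 SA[14]=8  'dcadbeeeccccda'
  #15 SA[15]=6  'dcdcadbeeeccccda'
  #16 SA[16]=15  'eccccda'
  #17 SA[17]=3  'ecedcdcadbeeeccccda'
  #18 SA[18]=5  'edcdcadbeeeccccda'
  #19 SA[19]=14  'eeccccda'
  #20 SA[20]=2  'eecedcdcadbeeeccccda'
  #21 SA[21]=13  'eeeccccda'

SA = [21, 10, 12, 9, 16, 17, 18, 0, 19, 7, 4, 1, 20, 11, 8, 6, 15, 3, 5, 14, 2, 13]
[i] adj suffixes → lcp
  [1] 21/10 → 1 ('a')
  [2] 10/12 → 0 ('')
  [3] 12/9 → 0 ('')
  [4] 9/16 → 1 ('c')
  [5] 16/17 → 3 ('ccc')
  [6] 17/18 → 2 ('cc')
  [7] 18/0 → 2 ('cc')
  [8] 0/19 → 1 ('c')
  [9] 19/7 → 2 ('cd')
  [10] 7/4 → 1 ('c')
  [11] 4/1 → 2 ('ce')
  [12] 1/20 → 0 ('')
  [13] 20/11 → 1 ('d')
  [14] 11/8 → 1 ('d')
  [15] 8/6 → 2 ('dc')
  [16] 6/15 → 0 ('')
  [17] 15/3 → 2 ('ec')
  [18] 3/5 → 1 ('e')
  [19] 5/14 → 1 ('e')
  [20] 14/2 → 3 ('eec')
  [21] 2/13 → 2 ('ee')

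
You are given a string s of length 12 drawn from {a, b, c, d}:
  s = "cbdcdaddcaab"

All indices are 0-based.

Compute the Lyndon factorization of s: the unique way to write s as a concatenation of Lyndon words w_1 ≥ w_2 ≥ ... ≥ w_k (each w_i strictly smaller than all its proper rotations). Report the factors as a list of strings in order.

emit factor 1: 'c' (i=0, period=1)
emit factor 2: 'bdcd' (i=1, period=4)
emit factor 3: 'addc' (i=5, period=4)
emit factor 4: 'aab' (i=9, period=3)

["c", "bdcd", "addc", "aab"]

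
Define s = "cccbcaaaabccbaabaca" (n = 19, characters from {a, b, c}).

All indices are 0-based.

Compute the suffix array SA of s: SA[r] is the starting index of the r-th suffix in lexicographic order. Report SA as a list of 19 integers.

[18, 5, 6, 13, 7, 14, 8, 16, 12, 15, 3, 9, 17, 4, 11, 2, 10, 1, 0]

rank | idx | suffix
   0 |  18 | a
   1 |   5 | aaaabccbaabaca
   2 |   6 | aaabccbaabaca
   3 |  13 | aabaca
   4 |   7 | aabccbaabaca
   5 |  14 | abaca
   6 |   8 | abccbaabaca
   7 |  16 | aca
   8 |  12 | baabaca
   9 |  15 | baca
  10 |   3 | bcaaaabccbaabaca
  11 |   9 | bccbaabaca
  12 |  17 | ca
  13 |   4 | caaaabccbaabaca
  14 |  11 | cbaabaca
  15 |   2 | cbcaaaabccbaabaca
  16 |  10 | ccbaabaca
  17 |   1 | ccbcaaaabccbaabaca
  18 |   0 | cccbcaaaabccbaabaca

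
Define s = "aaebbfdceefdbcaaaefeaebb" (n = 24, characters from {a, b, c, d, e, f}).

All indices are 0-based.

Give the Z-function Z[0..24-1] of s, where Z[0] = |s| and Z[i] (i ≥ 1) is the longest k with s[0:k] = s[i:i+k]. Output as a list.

Z[0]=24
i=1: fresh scan; Z[1]=1 extend→box=[1,2)
i=2: fresh scan; Z[2]=0
i=3: fresh scan; Z[3]=0
i=4: fresh scan; Z[4]=0
i=5: fresh scan; Z[5]=0
i=6: fresh scan; Z[6]=0
i=7: fresh scan; Z[7]=0
i=8: fresh scan; Z[8]=0
i=9: fresh scan; Z[9]=0
i=10: fresh scan; Z[10]=0
i=11: fresh scan; Z[11]=0
i=12: fresh scan; Z[12]=0
i=13: fresh scan; Z[13]=0
i=14: fresh scan; Z[14]=2 extend→box=[14,16)
i=15: min(r-i=1, Z[1]=1)=1; Z[15]=3 extend→box=[15,18)
i=16: min(r-i=2, Z[1]=1)=1; Z[16]=1
i=17: min(r-i=1, Z[2]=0)=0; Z[17]=0
i=18: fresh scan; Z[18]=0
i=19: fresh scan; Z[19]=0
i=20: fresh scan; Z[20]=1 extend→box=[20,21)
i=21: fresh scan; Z[21]=0
i=22: fresh scan; Z[22]=0
i=23: fresh scan; Z[23]=0

[24, 1, 0, 0, 0, 0, 0, 0, 0, 0, 0, 0, 0, 0, 2, 3, 1, 0, 0, 0, 1, 0, 0, 0]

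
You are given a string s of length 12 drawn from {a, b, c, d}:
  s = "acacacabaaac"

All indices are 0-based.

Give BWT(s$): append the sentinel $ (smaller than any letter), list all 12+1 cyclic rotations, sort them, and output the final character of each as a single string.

rank  rotation       last
    0  $acacacabaaac  c
    1  aaac$acacacab  b
    2  aac$acacacaba  a
    3  abaaac$acacac  c
    4  ac$acacacabaa  a
    5  acabaaac$acac  c
    6  acacabaaac$ac  c
    7  acacacabaaac$  $
    8  baaac$acacaca  a
    9  c$acacacabaaa  a
   10  cabaaac$acaca  a
   11  cacabaaac$aca  a
   12  cacacabaaac$a  a

cbacacc$aaaaa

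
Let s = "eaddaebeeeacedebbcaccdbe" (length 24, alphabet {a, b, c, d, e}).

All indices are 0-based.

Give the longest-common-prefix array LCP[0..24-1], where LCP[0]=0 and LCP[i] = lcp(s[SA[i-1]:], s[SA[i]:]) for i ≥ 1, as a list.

[0, 2, 1, 1, 0, 1, 1, 2, 0, 1, 1, 1, 0, 1, 1, 1, 0, 1, 2, 1, 2, 1, 1, 2]

rank | idx | suffix
   0 |  18 | accdbe
   1 |  10 | acedebbcaccdbe
   2 |   1 | addaebeeeacedebbcaccdbe
   3 |   4 | aebeeeacedebbcaccdbe
   4 |  15 | bbcaccdbe
   5 |  16 | bcaccdbe
   6 |  22 | be
   7 |   6 | beeeacedebbcaccdbe
   8 |  17 | caccdbe
   9 |  19 | ccdbe
  10 |  20 | cdbe
  11 |  11 | cedebbcaccdbe
  12 |   3 | daebeeeacedebbcaccdbe
  13 |  21 | dbe
  14 |   2 | ddaebeeeacedebbcaccdbe
  15 |  13 | debbcaccdbe
  16 |  23 | e
  17 |   9 | eacedebbcaccdbe
  18 |   0 | eaddaebeeeacedebbcaccdbe
  19 |  14 | ebbcaccdbe
  20 |   5 | ebeeeacedebbcaccdbe
  21 |  12 | edebbcaccdbe
  22 |   8 | eeacedebbcaccdbe
  23 |   7 | eeeacedebbcaccdbe

SA = [18, 10, 1, 4, 15, 16, 22, 6, 17, 19, 20, 11, 3, 21, 2, 13, 23, 9, 0, 14, 5, 12, 8, 7]
[i] adj suffixes → lcp
  [1] 18/10 → 2 ('ac')
  [2] 10/1 → 1 ('a')
  [3] 1/4 → 1 ('a')
  [4] 4/15 → 0 ('')
  [5] 15/16 → 1 ('b')
  [6] 16/22 → 1 ('b')
  [7] 22/6 → 2 ('be')
  [8] 6/17 → 0 ('')
  [9] 17/19 → 1 ('c')
  [10] 19/20 → 1 ('c')
  [11] 20/11 → 1 ('c')
  [12] 11/3 → 0 ('')
  [13] 3/21 → 1 ('d')
  [14] 21/2 → 1 ('d')
  [15] 2/13 → 1 ('d')
  [16] 13/23 → 0 ('')
  [17] 23/9 → 1 ('e')
  [18] 9/0 → 2 ('ea')
  [19] 0/14 → 1 ('e')
  [20] 14/5 → 2 ('eb')
  [21] 5/12 → 1 ('e')
  [22] 12/8 → 1 ('e')
  [23] 8/7 → 2 ('ee')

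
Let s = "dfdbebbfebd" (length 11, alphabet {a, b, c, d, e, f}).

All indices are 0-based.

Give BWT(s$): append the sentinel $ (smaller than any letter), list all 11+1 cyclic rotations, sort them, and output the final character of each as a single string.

rank  rotation      last
    0  $dfdbebbfebd  d
    1  bbfebd$dfdbe  e
    2  bd$dfdbebbfe  e
    3  bebbfebd$dfd  d
    4  bfebd$dfdbeb  b
    5  d$dfdbebbfeb  b
    6  dbebbfebd$df  f
    7  dfdbebbfebd$  $
    8  ebbfebd$dfdb  b
    9  ebd$dfdbebbf  f
   10  fdbebbfebd$d  d
   11  febd$dfdbebb  b

deedbbf$bfdb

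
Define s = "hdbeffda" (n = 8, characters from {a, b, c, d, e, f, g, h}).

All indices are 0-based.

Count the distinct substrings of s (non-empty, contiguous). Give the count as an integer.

rank→(start, suffix):
  0 → (7, 'a')
  1 → (2, 'beffda')
  2 → (6, 'da')
  3 → (1, 'dbeffda')
  4 → (3, 'effda')
  5 → (5, 'fda')
  6 → (4, 'ffda')
  7 → (0, 'hdbeffda')

SA = [7, 2, 6, 1, 3, 5, 4, 0]
rank  pair      lcp
   1  s[7:],s[2:]  0  ''
   2  s[2:],s[6:]  0  ''
   3  s[6:],s[1:]  1  'd'
   4  s[1:],s[3:]  0  ''
   5  s[3:],s[5:]  0  ''
   6  s[5:],s[4:]  1  'f'
   7  s[4:],s[0:]  0  ''

n(n+1)/2 = 8·9/2 = 36
Σ LCP = 0 + 0 + 0 + 1 + 0 + 0 + 1 + 0 = 2
distinct = 36 − 2 = 34

34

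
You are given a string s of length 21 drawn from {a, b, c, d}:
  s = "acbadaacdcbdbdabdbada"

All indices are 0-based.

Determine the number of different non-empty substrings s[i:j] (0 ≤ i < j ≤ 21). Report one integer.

sorted suffixes:
  #0 SA[0]=20  'a'
  #1 SA[1]=5  'aacdcbdbdabdbada'
  #2 SA[2]=14  'abdbada'
  #3 SA[3]=0  'acbadaacdcbdbdabdbada'
  #4 SA[4]=6  'acdcbdbdabdbada'
  #5 SA[5]=18  'ada'
  #6 SA[6]=3  'adaacdcbdbdabdbada'
  #7 SA[7]=17  'bada'
  #8 SA[8]=2  'badaacdcbdbdabdbada'
  #9 SA[9]=12  'bdabdbada'
  #10 SA[10]=15  'bdbada'
  #11 SA[11]=10  'bdbdabdbada'
  #12 SA[12]=1  'cbadaacdcbdbdabdbada'
  #13 SA[13]=9  'cbdbdabdbada'
  #14 SA[14]=7  'cdcbdbdabdbada'
  #15 SA[15]=19  'da'
  #16 SA[16]=4  'daacdcbdbdabdbada'
  #17 SA[17]=13  'dabdbada'
  #18 SA[18]=16  'dbada'
  #19 SA[19]=11  'dbdabdbada'
  #20 SA[20]=8  'dcbdbdabdbada'

SA = [20, 5, 14, 0, 6, 18, 3, 17, 2, 12, 15, 10, 1, 9, 7, 19, 4, 13, 16, 11, 8]
rank  pair      lcp
   1  s[20:],s[5:]  1  'a'
   2  s[5:],s[14:]  1  'a'
   3  s[14:],s[0:]  1  'a'
   4  s[0:],s[6:]  2  'ac'
   5  s[6:],s[18:]  1  'a'
   6  s[18:],s[3:]  3  'ada'
   7  s[3:],s[17:]  0  ''
   8  s[17:],s[2:]  4  'bada'
   9  s[2:],s[12:]  1  'b'
  10  s[12:],s[15:]  2  'bd'
  11  s[15:],s[10:]  3  'bdb'
  12  s[10:],s[1:]  0  ''
  13  s[1:],s[9:]  2  'cb'
  14  s[9:],s[7:]  1  'c'
  15  s[7:],s[19:]  0  ''
  16  s[19:],s[4:]  2  'da'
  17  s[4:],s[13:]  2  'da'
  18  s[13:],s[16:]  1  'd'
  19  s[16:],s[11:]  2  'db'
  20  s[11:],s[8:]  1  'd'

n(n+1)/2 = 21·22/2 = 231
Σ LCP = 0 + 1 + 1 + 1 + 2 + 1 + 3 + 0 + 4 + 1 + 2 + 3 + 0 + 2 + 1 + 0 + 2 + 2 + 1 + 2 + 1 = 30
distinct = 231 − 30 = 201

201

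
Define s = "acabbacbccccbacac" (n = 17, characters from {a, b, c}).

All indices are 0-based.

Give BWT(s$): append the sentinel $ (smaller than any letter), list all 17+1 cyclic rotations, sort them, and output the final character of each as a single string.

ccc$bbcbacaaacaccb

rank  rotation            last
    0  $acabbacbccccbacac  c
    1  abbacbccccbacac$ac  c
    2  ac$acabbacbccccbac  c
    3  acabbacbccccbacac$  $
    4  acac$acabbacbccccb  b
    5  acbccccbacac$acabb  b
    6  bacac$acabbacbcccc  c
    7  bacbccccbacac$acab  b
    8  bbacbccccbacac$aca  a
    9  bccccbacac$acabbac  c
   10  c$acabbacbccccbaca  a
   11  cabbacbccccbacac$a  a
   12  cac$acabbacbccccba  a
   13  cbacac$acabbacbccc  c
   14  cbccccbacac$acabba  a
   15  ccbacac$acabbacbcc  c
   16  cccbacac$acabbacbc  c
   17  ccccbacac$acabbacb  b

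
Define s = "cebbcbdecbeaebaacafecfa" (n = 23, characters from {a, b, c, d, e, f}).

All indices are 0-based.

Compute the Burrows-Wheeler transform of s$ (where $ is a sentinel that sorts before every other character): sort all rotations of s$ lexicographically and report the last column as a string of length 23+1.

afbaeceebccabe$ebbacdfca

rank  rotation                  last
    0  $cebbcbdecbeaebaacafecfa  a
    1  a$cebbcbdecbeaebaacafecf  f
    2  aacafecfa$cebbcbdecbeaeb  b
    3  acafecfa$cebbcbdecbeaeba  a
    4  aebaacafecfa$cebbcbdecbe  e
    5  afecfa$cebbcbdecbeaebaac  c
    6  baacafecfa$cebbcbdecbeae  e
    7  bbcbdecbeaebaacafecfa$ce  e
    8  bcbdecbeaebaacafecfa$ceb  b
    9  bdecbeaebaacafecfa$cebbc  c
   10  beaebaacafecfa$cebbcbdec  c
   11  cafecfa$cebbcbdecbeaebaa  a
   12  cbdecbeaebaacafecfa$cebb  b
   13  cbeaebaacafecfa$cebbcbde  e
   14  cebbcbdecbeaebaacafecfa$  $
   15  cfa$cebbcbdecbeaebaacafe  e
   16  decbeaebaacafecfa$cebbcb  b
   17  eaebaacafecfa$cebbcbdecb  b
   18  ebaacafecfa$cebbcbdecbea  a
   19  ebbcbdecbeaebaacafecfa$c  c
   20  ecbeaebaacafecfa$cebbcbd  d
   21  ecfa$cebbcbdecbeaebaacaf  f
   22  fa$cebbcbdecbeaebaacafec  c
   23  fecfa$cebbcbdecbeaebaaca  a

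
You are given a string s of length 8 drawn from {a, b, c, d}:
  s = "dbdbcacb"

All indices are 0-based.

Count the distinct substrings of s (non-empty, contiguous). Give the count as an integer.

31

rank | idx | suffix
   0 |   5 | acb
   1 |   7 | b
   2 |   3 | bcacb
   3 |   1 | bdbcacb
   4 |   4 | cacb
   5 |   6 | cb
   6 |   2 | dbcacb
   7 |   0 | dbdbcacb

SA = [5, 7, 3, 1, 4, 6, 2, 0]
[i] adj suffixes → lcp
  [1] 5/7 → 0 ('')
  [2] 7/3 → 1 ('b')
  [3] 3/1 → 1 ('b')
  [4] 1/4 → 0 ('')
  [5] 4/6 → 1 ('c')
  [6] 6/2 → 0 ('')
  [7] 2/0 → 2 ('db')

n(n+1)/2 = 8·9/2 = 36
Σ LCP = 0 + 0 + 1 + 1 + 0 + 1 + 0 + 2 = 5
distinct = 36 − 5 = 31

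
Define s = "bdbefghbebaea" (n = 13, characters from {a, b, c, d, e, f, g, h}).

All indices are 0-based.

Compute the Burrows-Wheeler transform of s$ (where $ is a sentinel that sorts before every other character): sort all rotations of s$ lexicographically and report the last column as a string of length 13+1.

rank  rotation        last
    0  $bdbefghbebaea  a
    1  a$bdbefghbebae  e
    2  aea$bdbefghbeb  b
    3  baea$bdbefghbe  e
    4  bdbefghbebaea$  $
    5  bebaea$bdbefgh  h
    6  befghbebaea$bd  d
    7  dbefghbebaea$b  b
    8  ea$bdbefghbeba  a
    9  ebaea$bdbefghb  b
   10  efghbebaea$bdb  b
   11  fghbebaea$bdbe  e
   12  ghbebaea$bdbef  f
   13  hbebaea$bdbefg  g

aebe$hdbabbefg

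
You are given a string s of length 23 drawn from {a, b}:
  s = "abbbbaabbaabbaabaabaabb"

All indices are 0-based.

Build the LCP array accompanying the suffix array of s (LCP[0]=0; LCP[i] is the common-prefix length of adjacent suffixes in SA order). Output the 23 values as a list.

rank | idx | suffix
   0 |  13 | aabaabaabb
   1 |  16 | aabaabb
   2 |  19 | aabb
   3 |   9 | aabbaabaabaabb
   4 |   5 | aabbaabbaabaabaabb
   5 |  14 | abaabaabb
   6 |  17 | abaabb
   7 |  20 | abb
   8 |  10 | abbaabaabaabb
   9 |   6 | abbaabbaabaabaabb
  10 |   0 | abbbbaabbaabbaabaabaabb
  11 |  22 | b
  12 |  12 | baabaabaabb
  13 |  15 | baabaabb
  14 |  18 | baabb
  15 |   8 | baabbaabaabaabb
  16 |   4 | baabbaabbaabaabaabb
  17 |  21 | bb
  18 |  11 | bbaabaabaabb
  19 |   7 | bbaabbaabaabaabb
  20 |   3 | bbaabbaabbaabaabaabb
  21 |   2 | bbbaabbaabbaabaabaabb
  22 |   1 | bbbbaabbaabbaabaabaabb

SA = [13, 16, 19, 9, 5, 14, 17, 20, 10, 6, 0, 22, 12, 15, 18, 8, 4, 21, 11, 7, 3, 2, 1]
rank  pair      lcp
   1  s[13:],s[16:]  6  'aabaab'
   2  s[16:],s[19:]  3  'aab'
   3  s[19:],s[9:]  4  'aabb'
   4  s[9:],s[5:]  7  'aabbaab'
   5  s[5:],s[14:]  1  'a'
   6  s[14:],s[17:]  5  'abaab'
   7  s[17:],s[20:]  2  'ab'
   8  s[20:],s[10:]  3  'abb'
   9  s[10:],s[6:]  6  'abbaab'
  10  s[6:],s[0:]  3  'abb'
  11  s[0:],s[22:]  0  ''
  12  s[22:],s[12:]  1  'b'
  13  s[12:],s[15:]  7  'baabaab'
  14  s[15:],s[18:]  4  'baab'
  15  s[18:],s[8:]  5  'baabb'
  16  s[8:],s[4:]  8  'baabbaab'
  17  s[4:],s[21:]  1  'b'
  18  s[21:],s[11:]  2  'bb'
  19  s[11:],s[7:]  5  'bbaab'
  20  s[7:],s[3:]  9  'bbaabbaab'
  21  s[3:],s[2:]  2  'bb'
  22  s[2:],s[1:]  3  'bbb'

[0, 6, 3, 4, 7, 1, 5, 2, 3, 6, 3, 0, 1, 7, 4, 5, 8, 1, 2, 5, 9, 2, 3]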